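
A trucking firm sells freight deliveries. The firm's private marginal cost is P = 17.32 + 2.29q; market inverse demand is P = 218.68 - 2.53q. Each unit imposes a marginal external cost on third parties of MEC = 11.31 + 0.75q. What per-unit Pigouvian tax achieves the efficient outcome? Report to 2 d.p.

tax = 36.90 per unit

Social marginal cost = private MC + MEC = 28.63 + 3.04q.
Set SMC = demand: 28.63 + 3.04q = 218.68 - 2.53q → q* = 34.1203.
The Pigouvian tax equals MEC at q*: 11.31 + 0.75×34.1203 = 36.9002.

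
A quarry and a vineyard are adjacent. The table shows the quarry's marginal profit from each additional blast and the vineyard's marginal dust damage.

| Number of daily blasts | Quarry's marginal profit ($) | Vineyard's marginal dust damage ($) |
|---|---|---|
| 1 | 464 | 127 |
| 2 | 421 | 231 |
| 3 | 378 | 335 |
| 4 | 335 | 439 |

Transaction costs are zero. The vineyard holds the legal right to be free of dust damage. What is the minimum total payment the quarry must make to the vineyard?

Efficient level: marginal profit ≥ marginal dust damage through level 3, so k* = 3.
With the vineyard holding the right, the quarry must at least compensate total damage at k*: 127 + 231 + 335 = 693.

$693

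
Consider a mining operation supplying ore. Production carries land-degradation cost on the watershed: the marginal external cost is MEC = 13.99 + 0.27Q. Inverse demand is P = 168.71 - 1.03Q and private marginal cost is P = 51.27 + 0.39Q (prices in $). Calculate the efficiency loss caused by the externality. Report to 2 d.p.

DWL = $390.28

Market equilibrium (private): 51.27 + 0.39Q = 168.71 - 1.03Q → Q_m = 82.7042.
Social marginal cost = private MC + MEC = 65.26 + 0.66Q.
Set SMC = demand: 65.26 + 0.66Q = 168.71 - 1.03Q → Q* = 61.2130.
Height of the DWL triangle at Q_m is SMC(Q_m) − demand(Q_m) = MEC(Q_m) = 36.3201.
DWL = ½ × 21.4912 × 36.3201 = 390.2813.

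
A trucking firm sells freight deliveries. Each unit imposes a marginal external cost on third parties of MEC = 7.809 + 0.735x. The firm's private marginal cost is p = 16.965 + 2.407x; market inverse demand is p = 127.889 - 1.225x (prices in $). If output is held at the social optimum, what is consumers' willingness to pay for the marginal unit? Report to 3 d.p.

P = $98.964

Social marginal cost = private MC + MEC = 24.774 + 3.142x.
Set SMC = demand: 24.774 + 3.142x = 127.889 - 1.225x → x* = 23.6123.
Consumer price on the demand curve at x*: 127.889 − 1.225×23.6123 = 98.9639.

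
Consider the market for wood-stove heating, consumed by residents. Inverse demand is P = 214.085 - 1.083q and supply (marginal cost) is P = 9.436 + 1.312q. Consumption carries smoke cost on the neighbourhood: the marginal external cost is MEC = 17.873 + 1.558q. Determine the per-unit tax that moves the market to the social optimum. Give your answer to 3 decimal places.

Social marginal benefit = demand − MEC = 196.212 - 2.641q.
Set SMB = MC: 196.212 - 2.641q = 9.436 + 1.312q → q* = 47.2492.
The Pigouvian tax equals MEC at q*: 17.873 + 1.558×47.2492 = 91.4873.

tax = 91.487 per unit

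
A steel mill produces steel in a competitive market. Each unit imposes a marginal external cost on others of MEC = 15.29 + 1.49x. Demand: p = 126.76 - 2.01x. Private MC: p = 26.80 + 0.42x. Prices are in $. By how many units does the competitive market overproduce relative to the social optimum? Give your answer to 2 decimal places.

19.54 units

Market equilibrium (private): 26.80 + 0.42x = 126.76 - 2.01x → x_m = 41.1358.
Social marginal cost = private MC + MEC = 42.09 + 1.91x.
Set SMC = demand: 42.09 + 1.91x = 126.76 - 2.01x → x* = 21.5995.
Gap = |41.1358 − 21.5995| = 19.5363.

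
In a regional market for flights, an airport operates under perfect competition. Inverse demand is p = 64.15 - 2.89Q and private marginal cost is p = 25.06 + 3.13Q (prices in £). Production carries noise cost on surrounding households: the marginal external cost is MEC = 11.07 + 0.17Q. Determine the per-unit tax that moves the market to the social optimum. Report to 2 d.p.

tax = £11.84 per unit

Social marginal cost = private MC + MEC = 36.13 + 3.30Q.
Set SMC = demand: 36.13 + 3.30Q = 64.15 - 2.89Q → Q* = 4.5267.
The Pigouvian tax equals MEC at Q*: 11.07 + 0.17×4.5267 = 11.8395.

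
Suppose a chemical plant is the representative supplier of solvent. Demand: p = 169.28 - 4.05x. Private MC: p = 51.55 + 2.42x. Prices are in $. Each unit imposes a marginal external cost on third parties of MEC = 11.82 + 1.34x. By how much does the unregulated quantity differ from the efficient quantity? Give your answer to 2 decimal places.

Market equilibrium (private): 51.55 + 2.42x = 169.28 - 4.05x → x_m = 18.1963.
Social marginal cost = private MC + MEC = 63.37 + 3.76x.
Set SMC = demand: 63.37 + 3.76x = 169.28 - 4.05x → x* = 13.5608.
Gap = |18.1963 − 13.5608| = 4.6355.

4.64 units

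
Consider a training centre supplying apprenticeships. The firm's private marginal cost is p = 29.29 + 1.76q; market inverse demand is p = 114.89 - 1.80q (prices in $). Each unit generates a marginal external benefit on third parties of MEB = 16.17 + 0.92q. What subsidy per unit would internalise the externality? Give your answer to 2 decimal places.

Social marginal cost = private MC − MEB = 13.12 + 0.84q.
Set SMC = demand: 13.12 + 0.84q = 114.89 - 1.80q → q* = 38.5492.
The Pigouvian subsidy equals MEB at q*: 16.17 + 0.92×38.5492 = 51.6353.

subsidy = $51.64 per unit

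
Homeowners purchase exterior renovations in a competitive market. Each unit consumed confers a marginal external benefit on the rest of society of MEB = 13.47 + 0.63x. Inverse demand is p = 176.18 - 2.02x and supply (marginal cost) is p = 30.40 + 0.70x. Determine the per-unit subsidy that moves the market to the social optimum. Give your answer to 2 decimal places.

subsidy = 61.47 per unit

Social marginal benefit = demand + MEB = 189.65 - 1.39x.
Set SMB = MC: 189.65 - 1.39x = 30.40 + 0.70x → x* = 76.1962.
The Pigouvian subsidy equals MEB at x*: 13.47 + 0.63×76.1962 = 61.4736.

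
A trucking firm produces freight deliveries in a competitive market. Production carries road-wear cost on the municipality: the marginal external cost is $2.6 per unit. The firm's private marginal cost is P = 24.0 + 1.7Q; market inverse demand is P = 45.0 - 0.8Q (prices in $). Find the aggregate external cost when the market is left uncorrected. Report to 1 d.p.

$21.8

Market equilibrium (private): 24.0 + 1.7Q = 45.0 - 0.8Q → Q_m = 8.4000.
Total external cost = MEC × Q_m = 2.6 × 8.4000 = 21.8400.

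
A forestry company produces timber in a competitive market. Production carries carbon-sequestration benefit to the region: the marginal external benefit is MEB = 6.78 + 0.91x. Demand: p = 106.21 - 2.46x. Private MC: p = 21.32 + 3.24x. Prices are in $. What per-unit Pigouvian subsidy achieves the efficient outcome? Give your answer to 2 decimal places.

Social marginal cost = private MC − MEB = 14.54 + 2.33x.
Set SMC = demand: 14.54 + 2.33x = 106.21 - 2.46x → x* = 19.1378.
The Pigouvian subsidy equals MEB at x*: 6.78 + 0.91×19.1378 = 24.1954.

subsidy = $24.20 per unit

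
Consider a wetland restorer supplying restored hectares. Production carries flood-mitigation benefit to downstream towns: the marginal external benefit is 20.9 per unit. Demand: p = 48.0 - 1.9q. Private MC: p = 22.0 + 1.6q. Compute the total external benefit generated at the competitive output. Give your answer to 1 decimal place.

155.3

Market equilibrium (private): 22.0 + 1.6q = 48.0 - 1.9q → q_m = 7.4286.
Total external benefit = MEB × q_m = 20.9 × 7.4286 = 155.2577.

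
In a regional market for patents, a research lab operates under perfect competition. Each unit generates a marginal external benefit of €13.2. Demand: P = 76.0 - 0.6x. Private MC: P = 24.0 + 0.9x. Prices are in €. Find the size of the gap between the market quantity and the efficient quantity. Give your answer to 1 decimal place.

8.8 units

Market equilibrium (private): 24.0 + 0.9x = 76.0 - 0.6x → x_m = 34.6667.
Social marginal cost = private MC − MEB = 10.8 + 0.9x.
Set SMC = demand: 10.8 + 0.9x = 76.0 - 0.6x → x* = 43.4667.
Gap = |34.6667 − 43.4667| = 8.8000.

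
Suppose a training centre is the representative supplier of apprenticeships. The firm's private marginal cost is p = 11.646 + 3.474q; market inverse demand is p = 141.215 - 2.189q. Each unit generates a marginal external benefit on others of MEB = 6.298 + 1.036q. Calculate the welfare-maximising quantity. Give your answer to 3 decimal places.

q* = 29.364

Social marginal cost = private MC − MEB = 5.348 + 2.438q.
Set SMC = demand: 5.348 + 2.438q = 141.215 - 2.189q → q* = 29.3640.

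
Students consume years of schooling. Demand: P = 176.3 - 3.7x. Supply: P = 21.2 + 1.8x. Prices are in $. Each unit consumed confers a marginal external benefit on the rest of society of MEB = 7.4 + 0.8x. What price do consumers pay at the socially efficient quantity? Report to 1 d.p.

P = $48.4

Social marginal benefit = demand + MEB = 183.7 - 2.9x.
Set SMB = MC: 183.7 - 2.9x = 21.2 + 1.8x → x* = 34.5745.
Consumer price on the demand curve at x*: 176.3 − 3.7×34.5745 = 48.3744.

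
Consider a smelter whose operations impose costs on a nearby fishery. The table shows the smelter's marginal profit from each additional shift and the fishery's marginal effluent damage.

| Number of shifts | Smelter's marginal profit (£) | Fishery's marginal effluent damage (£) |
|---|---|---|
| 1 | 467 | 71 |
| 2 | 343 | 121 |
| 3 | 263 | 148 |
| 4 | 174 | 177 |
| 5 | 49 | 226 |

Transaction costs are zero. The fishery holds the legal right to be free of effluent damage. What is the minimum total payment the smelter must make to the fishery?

Efficient level: marginal profit ≥ marginal effluent damage through level 3, so k* = 3.
With the fishery holding the right, the smelter must at least compensate total damage at k*: 71 + 121 + 148 = 340.

£340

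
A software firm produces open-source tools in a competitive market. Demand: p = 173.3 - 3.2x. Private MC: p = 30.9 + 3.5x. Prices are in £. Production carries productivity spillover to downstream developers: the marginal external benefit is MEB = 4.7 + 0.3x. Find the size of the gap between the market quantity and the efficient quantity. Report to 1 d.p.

Market equilibrium (private): 30.9 + 3.5x = 173.3 - 3.2x → x_m = 21.2537.
Social marginal cost = private MC − MEB = 26.2 + 3.2x.
Set SMC = demand: 26.2 + 3.2x = 173.3 - 3.2x → x* = 22.9844.
Gap = |21.2537 − 22.9844| = 1.7307.

1.7 units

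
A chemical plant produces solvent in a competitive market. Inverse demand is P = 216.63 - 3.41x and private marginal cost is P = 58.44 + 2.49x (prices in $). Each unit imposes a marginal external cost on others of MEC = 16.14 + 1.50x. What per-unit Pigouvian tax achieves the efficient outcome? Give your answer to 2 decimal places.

Social marginal cost = private MC + MEC = 74.58 + 3.99x.
Set SMC = demand: 74.58 + 3.99x = 216.63 - 3.41x → x* = 19.1959.
The Pigouvian tax equals MEC at x*: 16.14 + 1.50×19.1959 = 44.9339.

tax = $44.93 per unit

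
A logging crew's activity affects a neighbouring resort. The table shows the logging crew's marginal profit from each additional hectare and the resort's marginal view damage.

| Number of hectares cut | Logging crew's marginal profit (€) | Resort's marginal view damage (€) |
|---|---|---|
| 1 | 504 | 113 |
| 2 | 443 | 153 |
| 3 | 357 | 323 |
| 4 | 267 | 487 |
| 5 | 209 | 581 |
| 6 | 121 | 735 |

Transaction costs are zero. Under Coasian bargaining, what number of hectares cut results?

Bargaining reaches the level where marginal profit last exceeds marginal view damage.
That holds through level 3 (357 ≥ 323) but not at 4 (267 < 487).

3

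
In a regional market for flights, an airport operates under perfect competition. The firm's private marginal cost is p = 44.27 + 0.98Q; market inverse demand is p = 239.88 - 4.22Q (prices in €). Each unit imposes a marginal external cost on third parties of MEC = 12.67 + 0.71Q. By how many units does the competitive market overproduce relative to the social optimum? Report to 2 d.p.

Market equilibrium (private): 44.27 + 0.98Q = 239.88 - 4.22Q → Q_m = 37.6173.
Social marginal cost = private MC + MEC = 56.94 + 1.69Q.
Set SMC = demand: 56.94 + 1.69Q = 239.88 - 4.22Q → Q* = 30.9543.
Gap = |37.6173 − 30.9543| = 6.6630.

6.66 units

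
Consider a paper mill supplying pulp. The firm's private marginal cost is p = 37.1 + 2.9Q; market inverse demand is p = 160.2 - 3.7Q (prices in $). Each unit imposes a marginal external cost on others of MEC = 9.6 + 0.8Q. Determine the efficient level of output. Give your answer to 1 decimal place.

Q* = 15.3

Social marginal cost = private MC + MEC = 46.7 + 3.7Q.
Set SMC = demand: 46.7 + 3.7Q = 160.2 - 3.7Q → Q* = 15.3378.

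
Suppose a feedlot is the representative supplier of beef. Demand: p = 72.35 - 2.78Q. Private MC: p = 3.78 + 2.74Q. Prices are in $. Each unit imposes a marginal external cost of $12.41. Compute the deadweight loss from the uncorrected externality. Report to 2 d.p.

Market equilibrium (private): 3.78 + 2.74Q = 72.35 - 2.78Q → Q_m = 12.4221.
Social marginal cost = private MC + MEC = 16.19 + 2.74Q.
Set SMC = demand: 16.19 + 2.74Q = 72.35 - 2.78Q → Q* = 10.1739.
Height of the DWL triangle at Q_m is SMC(Q_m) − demand(Q_m) = MEC(Q_m) = 12.4100.
DWL = ½ × 2.2482 × 12.4100 = 13.9501.

DWL = $13.95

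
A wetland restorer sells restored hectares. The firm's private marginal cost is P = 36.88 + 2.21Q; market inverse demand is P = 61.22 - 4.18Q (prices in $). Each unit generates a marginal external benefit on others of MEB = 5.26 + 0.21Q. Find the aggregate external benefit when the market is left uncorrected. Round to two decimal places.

Market equilibrium (private): 36.88 + 2.21Q = 61.22 - 4.18Q → Q_m = 3.8091.
Total external benefit = ∫₀^{Q_m} (5.26 + 0.21Q) dQ = 5.26×3.8091 + ½×0.21×3.8091² = 21.5593.

$21.56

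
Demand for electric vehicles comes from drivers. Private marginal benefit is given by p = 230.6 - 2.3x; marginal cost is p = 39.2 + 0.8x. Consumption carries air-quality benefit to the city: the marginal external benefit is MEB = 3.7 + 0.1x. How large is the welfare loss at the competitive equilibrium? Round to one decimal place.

DWL = 16.2

Market equilibrium (private): 39.2 + 0.8x = 230.6 - 2.3x → x_m = 61.7419.
Social marginal benefit = demand + MEB = 234.3 - 2.2x.
Set SMB = MC: 234.3 - 2.2x = 39.2 + 0.8x → x* = 65.0333.
Between x* and x_m the wedge SMB − MC runs linearly from 0 to MEB(x_m), so the loss is a triangle.
DWL = ½ × 3.2914 × 9.8742 = 16.2500.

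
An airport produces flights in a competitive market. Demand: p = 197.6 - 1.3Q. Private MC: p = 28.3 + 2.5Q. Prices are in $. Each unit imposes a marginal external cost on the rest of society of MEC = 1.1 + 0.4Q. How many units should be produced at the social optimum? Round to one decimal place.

Q* = 40.0

Social marginal cost = private MC + MEC = 29.4 + 2.9Q.
Set SMC = demand: 29.4 + 2.9Q = 197.6 - 1.3Q → Q* = 40.0476.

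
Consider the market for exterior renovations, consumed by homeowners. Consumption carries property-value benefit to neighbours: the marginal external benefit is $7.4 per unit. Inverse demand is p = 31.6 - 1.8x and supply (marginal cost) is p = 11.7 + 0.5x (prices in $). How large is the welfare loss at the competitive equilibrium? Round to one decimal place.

Market equilibrium (private): 11.7 + 0.5x = 31.6 - 1.8x → x_m = 8.6522.
Social marginal benefit = demand + MEB = 39.0 - 1.8x.
Set SMB = MC: 39.0 - 1.8x = 11.7 + 0.5x → x* = 11.8696.
The loss is the area between SMB and MC from x* to x_m; with linear curves that's a triangle of height MEB(x_m).
DWL = ½ × 3.2174 × 7.4000 = 11.9044.

DWL = $11.9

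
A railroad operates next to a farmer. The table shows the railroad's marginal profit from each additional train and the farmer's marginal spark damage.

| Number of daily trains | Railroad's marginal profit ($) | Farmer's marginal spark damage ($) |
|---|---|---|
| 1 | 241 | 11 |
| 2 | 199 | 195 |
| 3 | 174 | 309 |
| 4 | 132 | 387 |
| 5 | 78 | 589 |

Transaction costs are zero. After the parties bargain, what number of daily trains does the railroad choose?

2

Bargaining reaches the level where marginal profit last exceeds marginal spark damage.
That holds through level 2 (199 ≥ 195) but not at 3 (174 < 309).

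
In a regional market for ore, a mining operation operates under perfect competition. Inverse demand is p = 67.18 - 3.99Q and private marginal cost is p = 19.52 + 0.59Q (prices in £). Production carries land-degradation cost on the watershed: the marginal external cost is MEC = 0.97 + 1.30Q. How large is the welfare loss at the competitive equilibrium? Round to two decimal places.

DWL = £17.87

Market equilibrium (private): 19.52 + 0.59Q = 67.18 - 3.99Q → Q_m = 10.4061.
Social marginal cost = private MC + MEC = 20.49 + 1.89Q.
Set SMC = demand: 20.49 + 1.89Q = 67.18 - 3.99Q → Q* = 7.9405.
The welfare-loss triangle has base |Q_m − Q*| and height MEC(Q_m) (the vertical gap between SMC and demand is zero at Q* and MEC at Q_m).
DWL = ½ × 2.4656 × 14.4979 = 17.8730.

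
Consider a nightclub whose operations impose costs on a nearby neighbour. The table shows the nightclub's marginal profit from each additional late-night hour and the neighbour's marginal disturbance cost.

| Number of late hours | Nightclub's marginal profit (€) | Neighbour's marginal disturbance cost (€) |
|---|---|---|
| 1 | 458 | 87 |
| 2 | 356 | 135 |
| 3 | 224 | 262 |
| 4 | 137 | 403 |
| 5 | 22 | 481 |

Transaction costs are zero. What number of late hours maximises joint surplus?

Bargaining reaches the level where marginal profit last exceeds marginal disturbance cost.
That holds through level 2 (356 ≥ 135) but not at 3 (224 < 262).

2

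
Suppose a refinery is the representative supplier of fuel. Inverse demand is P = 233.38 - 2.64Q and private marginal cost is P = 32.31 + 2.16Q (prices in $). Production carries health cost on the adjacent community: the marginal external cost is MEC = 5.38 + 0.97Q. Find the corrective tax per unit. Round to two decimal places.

tax = $38.28 per unit

Social marginal cost = private MC + MEC = 37.69 + 3.13Q.
Set SMC = demand: 37.69 + 3.13Q = 233.38 - 2.64Q → Q* = 33.9151.
The Pigouvian tax equals MEC at Q*: 5.38 + 0.97×33.9151 = 38.2776.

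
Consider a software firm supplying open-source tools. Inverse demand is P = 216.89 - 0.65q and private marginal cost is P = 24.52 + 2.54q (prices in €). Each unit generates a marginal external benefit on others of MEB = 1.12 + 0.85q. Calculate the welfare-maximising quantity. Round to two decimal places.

q* = 82.69

Social marginal cost = private MC − MEB = 23.40 + 1.69q.
Set SMC = demand: 23.40 + 1.69q = 216.89 - 0.65q → q* = 82.6880.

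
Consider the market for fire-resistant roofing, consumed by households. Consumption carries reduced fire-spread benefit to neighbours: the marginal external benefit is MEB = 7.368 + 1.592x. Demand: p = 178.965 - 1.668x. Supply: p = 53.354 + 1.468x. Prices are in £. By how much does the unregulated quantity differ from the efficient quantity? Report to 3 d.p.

Market equilibrium (private): 53.354 + 1.468x = 178.965 - 1.668x → x_m = 40.0545.
Social marginal benefit = demand + MEB = 186.333 - 0.076x.
Set SMB = MC: 186.333 - 0.076x = 53.354 + 1.468x → x* = 86.1263.
Gap = |40.0545 − 86.1263| = 46.0718.

46.072 units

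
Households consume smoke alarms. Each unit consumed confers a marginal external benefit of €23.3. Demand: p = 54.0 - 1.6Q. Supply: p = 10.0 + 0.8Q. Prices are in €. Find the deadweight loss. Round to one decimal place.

DWL = €113.1

Market equilibrium (private): 10.0 + 0.8Q = 54.0 - 1.6Q → Q_m = 18.3333.
Social marginal benefit = demand + MEB = 77.3 - 1.6Q.
Set SMB = MC: 77.3 - 1.6Q = 10.0 + 0.8Q → Q* = 28.0417.
Height of the DWL triangle at Q_m is SMB(Q_m) − MC(Q_m) = MEB(Q_m) = 23.3000.
DWL = ½ × 9.7084 × 23.3000 = 113.1029.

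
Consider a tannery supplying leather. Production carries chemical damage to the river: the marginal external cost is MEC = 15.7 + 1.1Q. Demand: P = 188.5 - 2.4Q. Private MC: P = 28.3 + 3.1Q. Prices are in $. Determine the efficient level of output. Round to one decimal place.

Social marginal cost = private MC + MEC = 44.0 + 4.2Q.
Set SMC = demand: 44.0 + 4.2Q = 188.5 - 2.4Q → Q* = 21.8939.

Q* = 21.9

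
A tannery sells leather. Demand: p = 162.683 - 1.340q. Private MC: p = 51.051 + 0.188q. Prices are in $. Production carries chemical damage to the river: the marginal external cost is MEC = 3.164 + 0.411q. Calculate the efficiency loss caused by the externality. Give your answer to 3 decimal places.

DWL = $284.069

Market equilibrium (private): 51.051 + 0.188q = 162.683 - 1.340q → q_m = 73.0576.
Social marginal cost = private MC + MEC = 54.215 + 0.599q.
Set SMC = demand: 54.215 + 0.599q = 162.683 - 1.340q → q* = 55.9402.
Height of the DWL triangle at q_m is SMC(q_m) − demand(q_m) = MEC(q_m) = 33.1907.
DWL = ½ × 17.1174 × 33.1907 = 284.0692.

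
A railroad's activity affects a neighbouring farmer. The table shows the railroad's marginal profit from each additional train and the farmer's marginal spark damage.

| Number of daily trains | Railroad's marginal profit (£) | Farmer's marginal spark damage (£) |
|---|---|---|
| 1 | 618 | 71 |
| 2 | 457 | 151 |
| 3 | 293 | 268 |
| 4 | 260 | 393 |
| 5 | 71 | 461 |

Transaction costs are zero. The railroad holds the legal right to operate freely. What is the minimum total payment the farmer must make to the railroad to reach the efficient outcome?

£331

Left alone the railroad would choose level 5 (marginal profit stays positive).
Efficient level: k* = 3 (marginal profit ≥ marginal spark damage through 3).
The farmer must at least cover the railroad's forgone profit from cutting 5→3: 260 + 71 = 331.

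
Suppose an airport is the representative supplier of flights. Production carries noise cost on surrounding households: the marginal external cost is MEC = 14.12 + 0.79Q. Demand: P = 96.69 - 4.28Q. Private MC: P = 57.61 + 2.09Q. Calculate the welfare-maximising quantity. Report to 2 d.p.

Q* = 3.49

Social marginal cost = private MC + MEC = 71.73 + 2.88Q.
Set SMC = demand: 71.73 + 2.88Q = 96.69 - 4.28Q → Q* = 3.4860.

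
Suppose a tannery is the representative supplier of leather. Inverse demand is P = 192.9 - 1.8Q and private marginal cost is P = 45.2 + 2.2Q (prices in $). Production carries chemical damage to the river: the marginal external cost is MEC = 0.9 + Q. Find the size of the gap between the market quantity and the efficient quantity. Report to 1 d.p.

7.6 units

Market equilibrium (private): 45.2 + 2.2Q = 192.9 - 1.8Q → Q_m = 36.9250.
Social marginal cost = private MC + MEC = 46.1 + 3.2Q.
Set SMC = demand: 46.1 + 3.2Q = 192.9 - 1.8Q → Q* = 29.3600.
Gap = |36.9250 − 29.3600| = 7.5650.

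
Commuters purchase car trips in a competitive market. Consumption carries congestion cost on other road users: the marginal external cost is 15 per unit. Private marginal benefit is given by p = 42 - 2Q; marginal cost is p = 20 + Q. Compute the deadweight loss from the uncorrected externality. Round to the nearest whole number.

DWL = 38

Market equilibrium (private): 20 + Q = 42 - 2Q → Q_m = 7.3333.
Social marginal benefit = demand − MEC = 27 - 2Q.
Set SMB = MC: 27 - 2Q = 20 + Q → Q* = 2.3333.
The loss is the area between SMB and MC from Q* to Q_m; with linear curves that's a triangle of height MEC(Q_m).
DWL = ½ × 5.0000 × 15.0000 = 37.5000.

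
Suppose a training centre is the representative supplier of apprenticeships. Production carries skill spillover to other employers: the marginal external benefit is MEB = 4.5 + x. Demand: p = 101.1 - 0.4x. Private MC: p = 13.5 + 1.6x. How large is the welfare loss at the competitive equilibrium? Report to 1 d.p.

Market equilibrium (private): 13.5 + 1.6x = 101.1 - 0.4x → x_m = 43.8000.
Social marginal cost = private MC − MEB = 9.0 + 0.6x.
Set SMC = demand: 9.0 + 0.6x = 101.1 - 0.4x → x* = 92.1000.
The loss is the area between SMC and demand from x* to x_m; with linear curves that's a triangle of height MEB(x_m).
DWL = ½ × 48.3000 × 48.3000 = 1166.4450.

DWL = 1166.4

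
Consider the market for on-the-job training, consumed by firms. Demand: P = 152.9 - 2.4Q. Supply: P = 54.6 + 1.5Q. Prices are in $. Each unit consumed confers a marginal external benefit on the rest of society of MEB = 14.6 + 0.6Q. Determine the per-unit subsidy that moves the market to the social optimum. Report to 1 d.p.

Social marginal benefit = demand + MEB = 167.5 - 1.8Q.
Set SMB = MC: 167.5 - 1.8Q = 54.6 + 1.5Q → Q* = 34.2121.
The Pigouvian subsidy equals MEB at Q*: 14.6 + 0.6×34.2121 = 35.1273.

subsidy = $35.1 per unit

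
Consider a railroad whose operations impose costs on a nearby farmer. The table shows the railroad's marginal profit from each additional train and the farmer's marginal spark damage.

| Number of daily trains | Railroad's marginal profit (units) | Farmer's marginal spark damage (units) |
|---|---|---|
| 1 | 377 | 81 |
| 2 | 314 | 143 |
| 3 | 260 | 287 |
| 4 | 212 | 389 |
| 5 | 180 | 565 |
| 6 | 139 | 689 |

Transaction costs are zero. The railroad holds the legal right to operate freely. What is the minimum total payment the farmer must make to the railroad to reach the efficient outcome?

791

Left alone the railroad would choose level 6 (marginal profit stays positive).
Efficient level: k* = 2 (marginal profit ≥ marginal spark damage through 2).
The farmer must at least cover the railroad's forgone profit from cutting 6→2: 260 + 212 + 180 + 139 = 791.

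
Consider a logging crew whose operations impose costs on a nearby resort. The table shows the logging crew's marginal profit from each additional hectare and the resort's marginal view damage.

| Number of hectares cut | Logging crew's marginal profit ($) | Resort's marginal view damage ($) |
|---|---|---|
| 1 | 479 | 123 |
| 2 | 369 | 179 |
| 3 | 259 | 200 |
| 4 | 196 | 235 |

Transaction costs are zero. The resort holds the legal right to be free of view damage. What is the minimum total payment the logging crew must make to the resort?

Efficient level: marginal profit ≥ marginal view damage through level 3, so k* = 3.
With the resort holding the right, the logging crew must at least compensate total damage at k*: 123 + 179 + 200 = 502.

$502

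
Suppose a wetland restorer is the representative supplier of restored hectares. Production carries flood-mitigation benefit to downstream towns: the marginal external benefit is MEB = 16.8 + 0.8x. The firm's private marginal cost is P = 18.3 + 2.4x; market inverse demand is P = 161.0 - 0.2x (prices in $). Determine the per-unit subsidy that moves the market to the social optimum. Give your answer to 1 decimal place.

Social marginal cost = private MC − MEB = 1.5 + 1.6x.
Set SMC = demand: 1.5 + 1.6x = 161.0 - 0.2x → x* = 88.6111.
The Pigouvian subsidy equals MEB at x*: 16.8 + 0.8×88.6111 = 87.6889.

subsidy = $87.7 per unit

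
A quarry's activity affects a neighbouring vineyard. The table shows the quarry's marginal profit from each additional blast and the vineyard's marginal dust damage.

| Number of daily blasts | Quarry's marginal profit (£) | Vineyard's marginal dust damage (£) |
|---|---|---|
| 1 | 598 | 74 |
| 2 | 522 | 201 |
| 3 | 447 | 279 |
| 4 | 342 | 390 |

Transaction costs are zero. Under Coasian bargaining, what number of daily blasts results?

Bargaining reaches the level where marginal profit last exceeds marginal dust damage.
That holds through level 3 (447 ≥ 279) but not at 4 (342 < 390).

3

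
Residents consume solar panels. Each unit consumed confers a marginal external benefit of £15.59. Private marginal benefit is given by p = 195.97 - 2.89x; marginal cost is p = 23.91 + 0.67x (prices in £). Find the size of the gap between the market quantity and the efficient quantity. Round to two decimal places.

4.38 units

Market equilibrium (private): 23.91 + 0.67x = 195.97 - 2.89x → x_m = 48.3315.
Social marginal benefit = demand + MEB = 211.56 - 2.89x.
Set SMB = MC: 211.56 - 2.89x = 23.91 + 0.67x → x* = 52.7107.
Gap = |48.3315 − 52.7107| = 4.3792.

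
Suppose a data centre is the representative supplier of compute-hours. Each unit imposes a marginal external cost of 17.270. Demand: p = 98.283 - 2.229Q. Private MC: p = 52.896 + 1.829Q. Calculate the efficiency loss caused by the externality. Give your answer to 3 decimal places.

DWL = 36.749

Market equilibrium (private): 52.896 + 1.829Q = 98.283 - 2.229Q → Q_m = 11.1846.
Social marginal cost = private MC + MEC = 70.166 + 1.829Q.
Set SMC = demand: 70.166 + 1.829Q = 98.283 - 2.229Q → Q* = 6.9288.
The welfare-loss triangle has base |Q_m − Q*| and height MEC(Q_m) (the vertical gap between SMC and demand is zero at Q* and MEC at Q_m).
DWL = ½ × 4.2558 × 17.2700 = 36.7488.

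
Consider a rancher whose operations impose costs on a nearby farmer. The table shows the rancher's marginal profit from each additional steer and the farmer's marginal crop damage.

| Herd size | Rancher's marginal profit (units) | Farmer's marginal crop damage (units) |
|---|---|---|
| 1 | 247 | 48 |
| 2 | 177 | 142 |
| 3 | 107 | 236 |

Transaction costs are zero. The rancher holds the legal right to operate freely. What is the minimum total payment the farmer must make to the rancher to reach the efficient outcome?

Left alone the rancher would choose level 3 (marginal profit stays positive).
Efficient level: k* = 2 (marginal profit ≥ marginal crop damage through 2).
The farmer must at least cover the rancher's forgone profit from cutting 3→2: 107 = 107.

107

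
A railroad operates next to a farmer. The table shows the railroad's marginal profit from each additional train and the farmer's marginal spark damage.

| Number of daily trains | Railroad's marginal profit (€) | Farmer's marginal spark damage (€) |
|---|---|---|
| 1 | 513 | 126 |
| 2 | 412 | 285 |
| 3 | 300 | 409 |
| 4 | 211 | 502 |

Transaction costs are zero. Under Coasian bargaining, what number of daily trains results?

2

Bargaining reaches the level where marginal profit last exceeds marginal spark damage.
That holds through level 2 (412 ≥ 285) but not at 3 (300 < 409).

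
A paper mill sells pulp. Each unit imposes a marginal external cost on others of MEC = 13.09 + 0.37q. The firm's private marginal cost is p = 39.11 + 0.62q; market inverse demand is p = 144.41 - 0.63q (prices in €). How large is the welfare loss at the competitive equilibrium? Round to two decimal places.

DWL = €604.58

Market equilibrium (private): 39.11 + 0.62q = 144.41 - 0.63q → q_m = 84.2400.
Social marginal cost = private MC + MEC = 52.20 + 0.99q.
Set SMC = demand: 52.20 + 0.99q = 144.41 - 0.63q → q* = 56.9198.
Between q* and q_m the wedge SMC − demand runs linearly from 0 to MEC(q_m), so the loss is a triangle.
DWL = ½ × 27.3202 × 44.2588 = 604.5796.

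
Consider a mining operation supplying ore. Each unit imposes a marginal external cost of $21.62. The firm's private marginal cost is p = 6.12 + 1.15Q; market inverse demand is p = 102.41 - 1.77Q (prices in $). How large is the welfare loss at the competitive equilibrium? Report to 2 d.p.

DWL = $80.04

Market equilibrium (private): 6.12 + 1.15Q = 102.41 - 1.77Q → Q_m = 32.9760.
Social marginal cost = private MC + MEC = 27.74 + 1.15Q.
Set SMC = demand: 27.74 + 1.15Q = 102.41 - 1.77Q → Q* = 25.5719.
The loss is the area between SMC and demand from Q* to Q_m; with linear curves that's a triangle of height MEC(Q_m).
DWL = ½ × 7.4041 × 21.6200 = 80.0383.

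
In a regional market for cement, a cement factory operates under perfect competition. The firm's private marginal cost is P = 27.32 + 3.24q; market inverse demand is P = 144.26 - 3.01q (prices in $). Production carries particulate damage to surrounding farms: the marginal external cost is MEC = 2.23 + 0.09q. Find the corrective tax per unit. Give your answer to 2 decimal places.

Social marginal cost = private MC + MEC = 29.55 + 3.33q.
Set SMC = demand: 29.55 + 3.33q = 144.26 - 3.01q → q* = 18.0931.
The Pigouvian tax equals MEC at q*: 2.23 + 0.09×18.0931 = 3.8584.

tax = $3.86 per unit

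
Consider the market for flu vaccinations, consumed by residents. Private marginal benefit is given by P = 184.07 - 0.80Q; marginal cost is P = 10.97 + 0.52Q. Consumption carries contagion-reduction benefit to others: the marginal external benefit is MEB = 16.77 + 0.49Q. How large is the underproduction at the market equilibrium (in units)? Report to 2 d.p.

97.62 units

Market equilibrium (private): 10.97 + 0.52Q = 184.07 - 0.80Q → Q_m = 131.1364.
Social marginal benefit = demand + MEB = 200.84 - 0.31Q.
Set SMB = MC: 200.84 - 0.31Q = 10.97 + 0.52Q → Q* = 228.7590.
Gap = |131.1364 − 228.7590| = 97.6226.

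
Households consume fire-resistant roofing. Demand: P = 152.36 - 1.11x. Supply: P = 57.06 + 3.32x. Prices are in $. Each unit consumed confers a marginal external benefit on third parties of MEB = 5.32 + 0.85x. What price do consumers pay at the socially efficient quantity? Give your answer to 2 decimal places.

Social marginal benefit = demand + MEB = 157.68 - 0.26x.
Set SMB = MC: 157.68 - 0.26x = 57.06 + 3.32x → x* = 28.1061.
Consumer price on the demand curve at x*: 152.36 − 1.11×28.1061 = 121.1622.

P = $121.16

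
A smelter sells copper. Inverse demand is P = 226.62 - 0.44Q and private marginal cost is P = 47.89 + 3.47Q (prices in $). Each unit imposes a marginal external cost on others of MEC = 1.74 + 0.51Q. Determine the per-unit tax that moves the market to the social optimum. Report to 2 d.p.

tax = $22.16 per unit

Social marginal cost = private MC + MEC = 49.63 + 3.98Q.
Set SMC = demand: 49.63 + 3.98Q = 226.62 - 0.44Q → Q* = 40.0430.
The Pigouvian tax equals MEC at Q*: 1.74 + 0.51×40.0430 = 22.1619.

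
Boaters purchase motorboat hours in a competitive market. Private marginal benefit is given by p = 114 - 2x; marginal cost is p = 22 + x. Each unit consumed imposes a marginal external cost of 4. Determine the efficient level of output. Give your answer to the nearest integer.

Social marginal benefit = demand − MEC = 110 - 2x.
Set SMB = MC: 110 - 2x = 22 + x → x* = 29.3333.

x* = 29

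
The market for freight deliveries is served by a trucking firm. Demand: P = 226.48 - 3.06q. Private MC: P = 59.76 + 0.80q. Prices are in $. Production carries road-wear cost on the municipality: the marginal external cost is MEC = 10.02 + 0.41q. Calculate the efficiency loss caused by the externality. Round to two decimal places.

Market equilibrium (private): 59.76 + 0.80q = 226.48 - 3.06q → q_m = 43.1917.
Social marginal cost = private MC + MEC = 69.78 + 1.21q.
Set SMC = demand: 69.78 + 1.21q = 226.48 - 3.06q → q* = 36.6979.
The loss is the area between SMC and demand from q* to q_m; with linear curves that's a triangle of height MEC(q_m).
DWL = ½ × 6.4938 × 27.7286 = 90.0320.

DWL = $90.03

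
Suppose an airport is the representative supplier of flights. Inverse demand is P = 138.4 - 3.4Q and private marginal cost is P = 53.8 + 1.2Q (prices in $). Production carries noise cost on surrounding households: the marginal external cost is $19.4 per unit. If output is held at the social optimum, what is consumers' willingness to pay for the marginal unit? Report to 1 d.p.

Social marginal cost = private MC + MEC = 73.2 + 1.2Q.
Set SMC = demand: 73.2 + 1.2Q = 138.4 - 3.4Q → Q* = 14.1739.
Consumer price on the demand curve at Q*: 138.4 − 3.4×14.1739 = 90.2087.

P = $90.2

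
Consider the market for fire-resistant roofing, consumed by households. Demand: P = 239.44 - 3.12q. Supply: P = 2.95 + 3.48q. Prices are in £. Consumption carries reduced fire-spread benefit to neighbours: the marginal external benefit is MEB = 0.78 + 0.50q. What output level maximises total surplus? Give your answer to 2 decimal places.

q* = 38.90

Social marginal benefit = demand + MEB = 240.22 - 2.62q.
Set SMB = MC: 240.22 - 2.62q = 2.95 + 3.48q → q* = 38.8967.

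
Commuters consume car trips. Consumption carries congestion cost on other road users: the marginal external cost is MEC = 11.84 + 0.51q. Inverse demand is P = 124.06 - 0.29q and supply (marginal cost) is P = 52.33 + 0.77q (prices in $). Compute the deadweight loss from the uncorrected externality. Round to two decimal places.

Market equilibrium (private): 52.33 + 0.77q = 124.06 - 0.29q → q_m = 67.6698.
Social marginal benefit = demand − MEC = 112.22 - 0.80q.
Set SMB = MC: 112.22 - 0.80q = 52.33 + 0.77q → q* = 38.1465.
Height of the DWL triangle at q_m is MC(q_m) − SMB(q_m) = MEC(q_m) = 46.3516.
DWL = ½ × 29.5233 × 46.3516 = 684.2261.

DWL = $684.23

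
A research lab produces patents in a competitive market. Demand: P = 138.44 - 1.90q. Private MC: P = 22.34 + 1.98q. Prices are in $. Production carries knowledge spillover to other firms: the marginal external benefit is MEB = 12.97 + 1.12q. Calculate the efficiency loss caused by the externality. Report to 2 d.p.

DWL = $391.43

Market equilibrium (private): 22.34 + 1.98q = 138.44 - 1.90q → q_m = 29.9227.
Social marginal cost = private MC − MEB = 9.37 + 0.86q.
Set SMC = demand: 9.37 + 0.86q = 138.44 - 1.90q → q* = 46.7645.
The welfare-loss triangle has base |q_m − q*| and height MEB(q_m) (the vertical gap between SMC and demand is zero at q* and MEB at q_m).
DWL = ½ × 16.8418 × 46.4834 = 391.4321.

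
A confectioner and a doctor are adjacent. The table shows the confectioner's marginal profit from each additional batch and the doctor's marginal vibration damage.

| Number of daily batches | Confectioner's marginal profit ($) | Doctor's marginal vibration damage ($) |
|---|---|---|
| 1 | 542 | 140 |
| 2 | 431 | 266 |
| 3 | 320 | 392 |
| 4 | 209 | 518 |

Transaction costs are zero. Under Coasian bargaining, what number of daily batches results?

2

Bargaining reaches the level where marginal profit last exceeds marginal vibration damage.
That holds through level 2 (431 ≥ 266) but not at 3 (320 < 392).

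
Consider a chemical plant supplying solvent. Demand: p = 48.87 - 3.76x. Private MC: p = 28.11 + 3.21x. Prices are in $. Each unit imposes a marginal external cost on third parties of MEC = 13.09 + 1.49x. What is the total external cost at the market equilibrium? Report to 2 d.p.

$45.60

Market equilibrium (private): 28.11 + 3.21x = 48.87 - 3.76x → x_m = 2.9785.
Total external cost = ∫₀^{x_m} (13.09 + 1.49x) dx = 13.09×2.9785 + ½×1.49×2.9785² = 45.5978.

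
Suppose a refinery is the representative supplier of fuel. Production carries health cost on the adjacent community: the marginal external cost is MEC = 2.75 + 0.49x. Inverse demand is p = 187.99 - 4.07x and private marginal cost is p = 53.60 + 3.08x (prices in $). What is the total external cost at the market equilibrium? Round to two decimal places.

Market equilibrium (private): 53.60 + 3.08x = 187.99 - 4.07x → x_m = 18.7958.
Total external cost = ∫₀^{x_m} (2.75 + 0.49x) dx = 2.75×18.7958 + ½×0.49×18.7958² = 138.2426.

$138.24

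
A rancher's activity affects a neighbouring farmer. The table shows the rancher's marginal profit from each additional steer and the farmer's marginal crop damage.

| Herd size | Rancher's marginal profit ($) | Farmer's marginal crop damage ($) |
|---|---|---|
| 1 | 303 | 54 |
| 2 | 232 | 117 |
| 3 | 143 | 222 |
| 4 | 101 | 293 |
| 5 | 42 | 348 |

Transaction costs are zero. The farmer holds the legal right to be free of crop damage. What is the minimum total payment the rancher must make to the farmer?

$171

Efficient level: marginal profit ≥ marginal crop damage through level 2, so k* = 2.
With the farmer holding the right, the rancher must at least compensate total damage at k*: 54 + 117 = 171.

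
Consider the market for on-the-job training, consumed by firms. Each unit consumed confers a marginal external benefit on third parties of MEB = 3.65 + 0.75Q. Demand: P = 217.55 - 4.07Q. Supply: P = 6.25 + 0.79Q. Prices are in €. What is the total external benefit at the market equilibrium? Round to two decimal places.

€867.55

Market equilibrium (private): 6.25 + 0.79Q = 217.55 - 4.07Q → Q_m = 43.4774.
Total external benefit = ∫₀^{Q_m} (3.65 + 0.75Q) dQ = 3.65×43.4774 + ½×0.75×43.4774² = 867.5491.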